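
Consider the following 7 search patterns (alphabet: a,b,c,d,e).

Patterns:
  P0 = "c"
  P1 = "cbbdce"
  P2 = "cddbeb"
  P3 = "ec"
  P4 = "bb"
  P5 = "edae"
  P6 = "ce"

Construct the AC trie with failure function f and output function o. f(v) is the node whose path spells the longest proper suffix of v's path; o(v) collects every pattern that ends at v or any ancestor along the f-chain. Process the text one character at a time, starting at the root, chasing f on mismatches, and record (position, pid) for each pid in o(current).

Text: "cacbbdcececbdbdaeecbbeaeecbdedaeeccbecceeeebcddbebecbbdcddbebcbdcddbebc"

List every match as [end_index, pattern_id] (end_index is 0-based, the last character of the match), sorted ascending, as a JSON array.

Build automaton:
Trie nodes:
  0='ε' goto b→14 c→1 e→12
  1='c' goto b→2 d→7 e→19  [P0 ends]
  2='cb' goto b→3
  3='cbb' goto d→4
  4='cbbd' goto c→5
  5='cbbdc' goto e→6
  6='cbbdce' goto ·  [P1 ends]
  7='cd' goto d→8
  8='cdd' goto b→9
  9='cddb' goto e→10
  10='cddbe' goto b→11
  11='cddbeb' goto ·  [P2 ends]
  12='e' goto c→13 d→16
  13='ec' goto ·  [P3 ends]
  14='b' goto b→15
  15='bb' goto ·  [P4 ends]
  16='ed' goto a→17
  17='eda' goto e→18
  18='edae' goto ·  [P5 ends]
  19='ce' goto ·  [P6 ends]

BFS fail/out derivation:
  fail(1) 'c': from fail(0)=0 chase 'c': 0 ⇒ 0;  out={0}∪out(0)={0}
  fail(12) 'e': from fail(0)=0 chase 'e': 0 ⇒ 0;  out=∅∪out(0)=∅
  fail(14) 'b': from fail(0)=0 chase 'b': 0 ⇒ 0;  out=∅∪out(0)=∅
  fail(2) 'cb': from fail(1)=0 chase 'b': 0 ⇒ 14;  out=∅∪out(14)=∅
  fail(7) 'cd': from fail(1)=0 chase 'd': 0 ⇒ 0;  out=∅∪out(0)=∅
  fail(13) 'ec': from fail(12)=0 chase 'c': 0 ⇒ 1;  out={3}∪out(1)={0,3}
  fail(15) 'bb': from fail(14)=0 chase 'b': 0 ⇒ 14;  out={4}∪out(14)={4}
  fail(16) 'ed': from fail(12)=0 chase 'd': 0 ⇒ 0;  out=∅∪out(0)=∅
  fail(19) 'ce': from fail(1)=0 chase 'e': 0 ⇒ 12;  out={6}∪out(12)={6}
  fail(3) 'cbb': from fail(2)=14 chase 'b': 14 ⇒ 15;  out=∅∪out(15)={4}
  fail(8) 'cdd': from fail(7)=0 chase 'd': 0 ⇒ 0;  out=∅∪out(0)=∅
  fail(17) 'eda': from fail(16)=0 chase 'a': 0 ⇒ 0;  out=∅∪out(0)=∅
  fail(4) 'cbbd': from fail(3)=15 chase 'd': 15→14→0 ⇒ 0;  out=∅∪out(0)=∅
  fail(9) 'cddb': from fail(8)=0 chase 'b': 0 ⇒ 14;  out=∅∪out(14)=∅
  fail(18) 'edae': from fail(17)=0 chase 'e': 0 ⇒ 12;  out={5}∪out(12)={5}
  fail(5) 'cbbdc': from fail(4)=0 chase 'c': 0 ⇒ 1;  out=∅∪out(1)={0}
  fail(10) 'cddbe': from fail(9)=14 chase 'e': 14→0 ⇒ 12;  out=∅∪out(12)=∅
  fail(6) 'cbbdce': from fail(5)=1 chase 'e': 1 ⇒ 19;  out={1}∪out(19)={1,6}
  fail(11) 'cddbeb': from fail(10)=12 chase 'b': 12→0 ⇒ 14;  out={2}∪out(14)={2}

Scan:
i=0 'c': node 0→1  ** P0@[0:0]
i=1 'a': node 1→0 ·f
i=2 'c': node 0→1  ** P0@[2:2]
i=3 'b': node 1→2
i=4 'b': node 2→3  ** P4@[3:4]
i=5 'd': node 3→4
i=6 'c': node 4→5  ** P0@[6:6]
i=7 'e': node 5→6  ** P1@[2:7],P6@[6:7]
i=8 'c': node 6→13 ·f  ** P0@[8:8],P3@[7:8]
i=9 'e': node 13→19 ·f  ** P6@[8:9]
i=10 'c': node 19→13 ·f  ** P0@[10:10],P3@[9:10]
i=11 'b': node 13→2 ·f
i=12 'd': node 2→0 ·f
i=13 'b': node 0→14
i=14 'd': node 14→0 ·f
i=15 'a': node 0→0
i=16 'e': node 0→12
i=17 'e': node 12→12 ·f
i=18 'c': node 12→13  ** P0@[18:18],P3@[17:18]
i=19 'b': node 13→2 ·f
i=20 'b': node 2→3  ** P4@[19:20]
i=21 'e': node 3→12 ·f
i=22 'a': node 12→0 ·f
i=23 'e': node 0→12
i=24 'e': node 12→12 ·f
i=25 'c': node 12→13  ** P0@[25:25],P3@[24:25]
i=26 'b': node 13→2 ·f
i=27 'd': node 2→0 ·f
i=28 'e': node 0→12
i=29 'd': node 12→16
i=30 'a': node 16→17
i=31 'e': node 17→18  ** P5@[28:31]
i=32 'e': node 18→12 ·f
i=33 'c': node 12→13  ** P0@[33:33],P3@[32:33]
i=34 'c': node 13→1 ·f  ** P0@[34:34]
i=35 'b': node 1→2
i=36 'e': node 2→12 ·f
i=37 'c': node 12→13  ** P0@[37:37],P3@[36:37]
i=38 'c': node 13→1 ·f  ** P0@[38:38]
i=39 'e': node 1→19  ** P6@[38:39]
i=40 'e': node 19→12 ·f
i=41 'e': node 12→12 ·f
i=42 'e': node 12→12 ·f
i=43 'b': node 12→14 ·f
i=44 'c': node 14→1 ·f  ** P0@[44:44]
i=45 'd': node 1→7
i=46 'd': node 7→8
i=47 'b': node 8→9
i=48 'e': node 9→10
i=49 'b': node 10→11  ** P2@[44:49]
i=50 'e': node 11→12 ·f
i=51 'c': node 12→13  ** P0@[51:51],P3@[50:51]
i=52 'b': node 13→2 ·f
i=53 'b': node 2→3  ** P4@[52:53]
i=54 'd': node 3→4
i=55 'c': node 4→5  ** P0@[55:55]
i=56 'd': node 5→7 ·f
i=57 'd': node 7→8
i=58 'b': node 8→9
i=59 'e': node 9→10
i=60 'b': node 10→11  ** P2@[55:60]
i=61 'c': node 11→1 ·f  ** P0@[61:61]
i=62 'b': node 1→2
i=63 'd': node 2→0 ·f
i=64 'c': node 0→1  ** P0@[64:64]
i=65 'd': node 1→7
i=66 'd': node 7→8
i=67 'b': node 8→9
i=68 'e': node 9→10
i=69 'b': node 10→11  ** P2@[64:69]
i=70 'c': node 11→1 ·f  ** P0@[70:70]

Result: [[0,0],[2,0],[4,4],[6,0],[7,1],[7,6],[8,0],[8,3],[9,6],[10,0],[10,3],[18,0],[18,3],[20,4],[25,0],[25,3],[31,5],[33,0],[33,3],[34,0],[37,0],[37,3],[38,0],[39,6],[44,0],[49,2],[51,0],[51,3],[53,4],[55,0],[60,2],[61,0],[64,0],[69,2],[70,0]]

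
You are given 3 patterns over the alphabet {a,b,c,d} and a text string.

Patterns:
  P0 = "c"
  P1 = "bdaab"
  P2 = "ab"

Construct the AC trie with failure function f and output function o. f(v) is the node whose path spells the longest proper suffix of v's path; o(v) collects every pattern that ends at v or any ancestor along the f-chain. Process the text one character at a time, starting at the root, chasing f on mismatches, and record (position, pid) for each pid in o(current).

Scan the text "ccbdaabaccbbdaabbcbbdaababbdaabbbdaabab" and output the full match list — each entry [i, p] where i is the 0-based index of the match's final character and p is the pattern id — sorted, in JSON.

Build:
Trie nodes:
  n0 'ε': a→7 b→2 c→1
  n1 'c': ·  ←P0
  n2 'b': d→3
  n3 'bd': a→4
  n4 'bda': a→5
  n5 'bdaa': b→6
  n6 'bdaab': ·  ←P1
  n7 'a': b→8
  n8 'ab': ·  ←P2

BFS fail/out derivation:
  n1('c'): parent n0 fail=0; on 'c' 0 → fail=0;  out {0}∪∅={0}
  n2('b'): parent n0 fail=0; on 'b' 0 → fail=0;  out ∅∪∅=∅
  n7('a'): parent n0 fail=0; on 'a' 0 → fail=0;  out ∅∪∅=∅
  n3('bd'): parent n2 fail=0; on 'd' 0 → fail=0;  out ∅∪∅=∅
  n8('ab'): parent n7 fail=0; on 'b' 0 → fail=2;  out {2}∪∅={2}
  n4('bda'): parent n3 fail=0; on 'a' 0 → fail=7;  out ∅∪∅=∅
  n5('bdaa'): parent n4 fail=7; on 'a' 7→0 → fail=7;  out ∅∪∅=∅
  n6('bdaab'): parent n5 fail=7; on 'b' 7 → fail=8;  out {1}∪{2}={1,2}

Text stream:
i=0 'c': node 0→1  ** P0@[0:0]
i=1 'c': node 1→1 (via fail)  ** P0@[1:1]
i=2 'b': node 1→2 (via fail)
i=3 'd': node 2→3
i=4 'a': node 3→4
i=5 'a': node 4→5
i=6 'b': node 5→6  ** P1@[2:6],P2@[5:6]
i=7 'a': node 6→7 (via fail)
i=8 'c': node 7→1 (via fail)  ** P0@[8:8]
i=9 'c': node 1→1 (via fail)  ** P0@[9:9]
i=10 'b': node 1→2 (via fail)
i=11 'b': node 2→2 (via fail)
i=12 'd': node 2→3
i=13 'a': node 3→4
i=14 'a': node 4→5
i=15 'b': node 5→6  ** P1@[11:15],P2@[14:15]
i=16 'b': node 6→2 (via fail)
i=17 'c': node 2→1 (via fail)  ** P0@[17:17]
i=18 'b': node 1→2 (via fail)
i=19 'b': node 2→2 (via fail)
i=20 'd': node 2→3
i=21 'a': node 3→4
i=22 'a': node 4→5
i=23 'b': node 5→6  ** P1@[19:23],P2@[22:23]
i=24 'a': node 6→7 (via fail)
i=25 'b': node 7→8  ** P2@[24:25]
i=26 'b': node 8→2 (via fail)
i=27 'd': node 2→3
i=28 'a': node 3→4
i=29 'a': node 4→5
i=30 'b': node 5→6  ** P1@[26:30],P2@[29:30]
i=31 'b': node 6→2 (via fail)
i=32 'b': node 2→2 (via fail)
i=33 'd': node 2→3
i=34 'a': node 3→4
i=35 'a': node 4→5
i=36 'b': node 5→6  ** P1@[32:36],P2@[35:36]
i=37 'a': node 6→7 (via fail)
i=38 'b': node 7→8  ** P2@[37:38]

Result: [[0,0],[1,0],[6,1],[6,2],[8,0],[9,0],[15,1],[15,2],[17,0],[23,1],[23,2],[25,2],[30,1],[30,2],[36,1],[36,2],[38,2]]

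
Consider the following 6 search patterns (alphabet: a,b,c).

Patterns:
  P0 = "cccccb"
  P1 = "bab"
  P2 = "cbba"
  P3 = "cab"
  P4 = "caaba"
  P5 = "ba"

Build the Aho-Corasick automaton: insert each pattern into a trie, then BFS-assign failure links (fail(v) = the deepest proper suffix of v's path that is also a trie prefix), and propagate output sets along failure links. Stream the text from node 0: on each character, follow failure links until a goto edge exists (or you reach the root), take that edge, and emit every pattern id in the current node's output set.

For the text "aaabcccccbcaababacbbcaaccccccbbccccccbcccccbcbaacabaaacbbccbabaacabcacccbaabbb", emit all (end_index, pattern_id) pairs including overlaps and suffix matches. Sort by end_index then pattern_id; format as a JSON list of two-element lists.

Construct AC machine:
Trie (insert patterns):
  0='ε' goto b→7 c→1
  1='c' goto a→13 b→10 c→2
  2='cc' goto c→3
  3='ccc' goto c→4
  4='cccc' goto c→5
  5='ccccc' goto b→6
  6='cccccb' goto ·  [P0 ends]
  7='b' goto a→8
  8='ba' goto b→9  [P5 ends]
  9='bab' goto ·  [P1 ends]
  10='cb' goto b→11
  11='cbb' goto a→12
  12='cbba' goto ·  [P2 ends]
  13='ca' goto a→15 b→14
  14='cab' goto ·  [P3 ends]
  15='caa' goto b→16
  16='caab' goto a→17
  17='caaba' goto ·  [P4 ends]

Failure links (BFS by depth):
  fail(1) 'c': from fail(0)=0 chase 'c': 0 ⇒ 0;  out=∅∪out(0)=∅
  fail(7) 'b': from fail(0)=0 chase 'b': 0 ⇒ 0;  out=∅∪out(0)=∅
  fail(2) 'cc': from fail(1)=0 chase 'c': 0 ⇒ 1;  out=∅∪out(1)=∅
  fail(8) 'ba': from fail(7)=0 chase 'a': 0 ⇒ 0;  out={5}∪out(0)={5}
  fail(10) 'cb': from fail(1)=0 chase 'b': 0 ⇒ 7;  out=∅∪out(7)=∅
  fail(13) 'ca': from fail(1)=0 chase 'a': 0 ⇒ 0;  out=∅∪out(0)=∅
  fail(3) 'ccc': from fail(2)=1 chase 'c': 1 ⇒ 2;  out=∅∪out(2)=∅
  fail(9) 'bab': from fail(8)=0 chase 'b': 0 ⇒ 7;  out={1}∪out(7)={1}
  fail(11) 'cbb': from fail(10)=7 chase 'b': 7→0 ⇒ 7;  out=∅∪out(7)=∅
  fail(14) 'cab': from fail(13)=0 chase 'b': 0 ⇒ 7;  out={3}∪out(7)={3}
  fail(15) 'caa': from fail(13)=0 chase 'a': 0 ⇒ 0;  out=∅∪out(0)=∅
  fail(4) 'cccc': from fail(3)=2 chase 'c': 2 ⇒ 3;  out=∅∪out(3)=∅
  fail(12) 'cbba': from fail(11)=7 chase 'a': 7 ⇒ 8;  out={2}∪out(8)={2,5}
  fail(16) 'caab': from fail(15)=0 chase 'b': 0 ⇒ 7;  out=∅∪out(7)=∅
  fail(5) 'ccccc': from fail(4)=3 chase 'c': 3 ⇒ 4;  out=∅∪out(4)=∅
  fail(17) 'caaba': from fail(16)=7 chase 'a': 7 ⇒ 8;  out={4}∪out(8)={4,5}
  fail(6) 'cccccb': from fail(5)=4 chase 'b': 4→3→2→1 ⇒ 10;  out={0}∪out(10)={0}

Run:
[0] read 'a'  n0⇒n0
[1] read 'a'  n0⇒n0
[2] read 'a'  n0⇒n0
[3] read 'b'  n0⇒n7
[4] read 'c'  n7⇒n1 ·f
[5] read 'c'  n1⇒n2
[6] read 'c'  n2⇒n3
[7] read 'c'  n3⇒n4
[8] read 'c'  n4⇒n5
[9] read 'b'  n5⇒n6  ** P0@[4:9]
[10] read 'c'  n6⇒n1 ·f
[11] read 'a'  n1⇒n13
[12] read 'a'  n13⇒n15
[13] read 'b'  n15⇒n16
[14] read 'a'  n16⇒n17  ** P4@[10:14],P5@[13:14]
[15] read 'b'  n17⇒n9 ·f  ** P1@[13:15]
[16] read 'a'  n9⇒n8 ·f  ** P5@[15:16]
[17] read 'c'  n8⇒n1 ·f
[18] read 'b'  n1⇒n10
[19] read 'b'  n10⇒n11
[20] read 'c'  n11⇒n1 ·f
[21] read 'a'  n1⇒n13
[22] read 'a'  n13⇒n15
[23] read 'c'  n15⇒n1 ·f
[24] read 'c'  n1⇒n2
[25] read 'c'  n2⇒n3
[26] read 'c'  n3⇒n4
[27] read 'c'  n4⇒n5
[28] read 'c'  n5⇒n5 ·f
[29] read 'b'  n5⇒n6  ** P0@[24:29]
[30] read 'b'  n6⇒n11 ·f
[31] read 'c'  n11⇒n1 ·f
[32] read 'c'  n1⇒n2
[33] read 'c'  n2⇒n3
[34] read 'c'  n3⇒n4
[35] read 'c'  n4⇒n5
[36] read 'c'  n5⇒n5 ·f
[37] read 'b'  n5⇒n6  ** P0@[32:37]
[38] read 'c'  n6⇒n1 ·f
[39] read 'c'  n1⇒n2
[40] read 'c'  n2⇒n3
[41] read 'c'  n3⇒n4
[42] read 'c'  n4⇒n5
[43] read 'b'  n5⇒n6  ** P0@[38:43]
[44] read 'c'  n6⇒n1 ·f
[45] read 'b'  n1⇒n10
[46] read 'a'  n10⇒n8 ·f  ** P5@[45:46]
[47] read 'a'  n8⇒n0 ·f
[48] read 'c'  n0⇒n1
[49] read 'a'  n1⇒n13
[50] read 'b'  n13⇒n14  ** P3@[48:50]
[51] read 'a'  n14⇒n8 ·f  ** P5@[50:51]
[52] read 'a'  n8⇒n0 ·f
[53] read 'a'  n0⇒n0
[54] read 'c'  n0⇒n1
[55] read 'b'  n1⇒n10
[56] read 'b'  n10⇒n11
[57] read 'c'  n11⇒n1 ·f
[58] read 'c'  n1⇒n2
[59] read 'b'  n2⇒n10 ·f
[60] read 'a'  n10⇒n8 ·f  ** P5@[59:60]
[61] read 'b'  n8⇒n9  ** P1@[59:61]
[62] read 'a'  n9⇒n8 ·f  ** P5@[61:62]
[63] read 'a'  n8⇒n0 ·f
[64] read 'c'  n0⇒n1
[65] read 'a'  n1⇒n13
[66] read 'b'  n13⇒n14  ** P3@[64:66]
[67] read 'c'  n14⇒n1 ·f
[68] read 'a'  n1⇒n13
[69] read 'c'  n13⇒n1 ·f
[70] read 'c'  n1⇒n2
[71] read 'c'  n2⇒n3
[72] read 'b'  n3⇒n10 ·f
[73] read 'a'  n10⇒n8 ·f  ** P5@[72:73]
[74] read 'a'  n8⇒n0 ·f
[75] read 'b'  n0⇒n7
[76] read 'b'  n7⇒n7 ·f
[77] read 'b'  n7⇒n7 ·f

All matches (sorted): [[9,0],[14,4],[14,5],[15,1],[16,5],[29,0],[37,0],[43,0],[46,5],[50,3],[51,5],[60,5],[61,1],[62,5],[66,3],[73,5]]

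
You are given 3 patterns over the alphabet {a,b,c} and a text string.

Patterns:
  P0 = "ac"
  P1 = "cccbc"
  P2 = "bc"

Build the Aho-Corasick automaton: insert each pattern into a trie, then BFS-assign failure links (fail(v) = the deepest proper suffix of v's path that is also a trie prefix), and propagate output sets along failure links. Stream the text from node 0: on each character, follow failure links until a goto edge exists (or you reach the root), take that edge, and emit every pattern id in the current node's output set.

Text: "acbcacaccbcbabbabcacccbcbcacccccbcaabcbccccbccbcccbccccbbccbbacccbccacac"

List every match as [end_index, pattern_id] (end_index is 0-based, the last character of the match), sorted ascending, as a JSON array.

Build automaton:
Trie nodes:
  n0 'ε': a→1 b→8 c→3
  n1 'a': c→2
  n2 'ac': ·  ←P0
  n3 'c': c→4
  n4 'cc': c→5
  n5 'ccc': b→6
  n6 'cccb': c→7
  n7 'cccbc': ·  ←P1
  n8 'b': c→9
  n9 'bc': ·  ←P2

BFS fail/out derivation:
  fail(1) 'a': from fail(0)=0 chase 'a': 0 ⇒ 0;  out=∅∪out(0)=∅
  fail(3) 'c': from fail(0)=0 chase 'c': 0 ⇒ 0;  out=∅∪out(0)=∅
  fail(8) 'b': from fail(0)=0 chase 'b': 0 ⇒ 0;  out=∅∪out(0)=∅
  fail(2) 'ac': from fail(1)=0 chase 'c': 0 ⇒ 3;  out={0}∪out(3)={0}
  fail(4) 'cc': from fail(3)=0 chase 'c': 0 ⇒ 3;  out=∅∪out(3)=∅
  fail(9) 'bc': from fail(8)=0 chase 'c': 0 ⇒ 3;  out={2}∪out(3)={2}
  fail(5) 'ccc': from fail(4)=3 chase 'c': 3 ⇒ 4;  out=∅∪out(4)=∅
  fail(6) 'cccb': from fail(5)=4 chase 'b': 4→3→0 ⇒ 8;  out=∅∪out(8)=∅
  fail(7) 'cccbc': from fail(6)=8 chase 'c': 8 ⇒ 9;  out={1}∪out(9)={1,2}

Text stream:
[0] read 'a'  n0⇒n1
[1] read 'c'  n1⇒n2  ** P0@[0:1]
[2] read 'b'  n2⇒n8 (via fail)
[3] read 'c'  n8⇒n9  ** P2@[2:3]
[4] read 'a'  n9⇒n1 (via fail)
[5] read 'c'  n1⇒n2  ** P0@[4:5]
[6] read 'a'  n2⇒n1 (via fail)
[7] read 'c'  n1⇒n2  ** P0@[6:7]
[8] read 'c'  n2⇒n4 (via fail)
[9] read 'b'  n4⇒n8 (via fail)
[10] read 'c'  n8⇒n9  ** P2@[9:10]
[11] read 'b'  n9⇒n8 (via fail)
[12] read 'a'  n8⇒n1 (via fail)
[13] read 'b'  n1⇒n8 (via fail)
[14] read 'b'  n8⇒n8 (via fail)
[15] read 'a'  n8⇒n1 (via fail)
[16] read 'b'  n1⇒n8 (via fail)
[17] read 'c'  n8⇒n9  ** P2@[16:17]
[18] read 'a'  n9⇒n1 (via fail)
[19] read 'c'  n1⇒n2  ** P0@[18:19]
[20] read 'c'  n2⇒n4 (via fail)
[21] read 'c'  n4⇒n5
[22] read 'b'  n5⇒n6
[23] read 'c'  n6⇒n7  ** P1@[19:23],P2@[22:23]
[24] read 'b'  n7⇒n8 (via fail)
[25] read 'c'  n8⇒n9  ** P2@[24:25]
[26] read 'a'  n9⇒n1 (via fail)
[27] read 'c'  n1⇒n2  ** P0@[26:27]
[28] read 'c'  n2⇒n4 (via fail)
[29] read 'c'  n4⇒n5
[30] read 'c'  n5⇒n5 (via fail)
[31] read 'c'  n5⇒n5 (via fail)
[32] read 'b'  n5⇒n6
[33] read 'c'  n6⇒n7  ** P1@[29:33],P2@[32:33]
[34] read 'a'  n7⇒n1 (via fail)
[35] read 'a'  n1⇒n1 (via fail)
[36] read 'b'  n1⇒n8 (via fail)
[37] read 'c'  n8⇒n9  ** P2@[36:37]
[38] read 'b'  n9⇒n8 (via fail)
[39] read 'c'  n8⇒n9  ** P2@[38:39]
[40] read 'c'  n9⇒n4 (via fail)
[41] read 'c'  n4⇒n5
[42] read 'c'  n5⇒n5 (via fail)
[43] read 'b'  n5⇒n6
[44] read 'c'  n6⇒n7  ** P1@[40:44],P2@[43:44]
[45] read 'c'  n7⇒n4 (via fail)
[46] read 'b'  n4⇒n8 (via fail)
[47] read 'c'  n8⇒n9  ** P2@[46:47]
[48] read 'c'  n9⇒n4 (via fail)
[49] read 'c'  n4⇒n5
[50] read 'b'  n5⇒n6
[51] read 'c'  n6⇒n7  ** P1@[47:51],P2@[50:51]
[52] read 'c'  n7⇒n4 (via fail)
[53] read 'c'  n4⇒n5
[54] read 'c'  n5⇒n5 (via fail)
[55] read 'b'  n5⇒n6
[56] read 'b'  n6⇒n8 (via fail)
[57] read 'c'  n8⇒n9  ** P2@[56:57]
[58] read 'c'  n9⇒n4 (via fail)
[59] read 'b'  n4⇒n8 (via fail)
[60] read 'b'  n8⇒n8 (via fail)
[61] read 'a'  n8⇒n1 (via fail)
[62] read 'c'  n1⇒n2  ** P0@[61:62]
[63] read 'c'  n2⇒n4 (via fail)
[64] read 'c'  n4⇒n5
[65] read 'b'  n5⇒n6
[66] read 'c'  n6⇒n7  ** P1@[62:66],P2@[65:66]
[67] read 'c'  n7⇒n4 (via fail)
[68] read 'a'  n4⇒n1 (via fail)
[69] read 'c'  n1⇒n2  ** P0@[68:69]
[70] read 'a'  n2⇒n1 (via fail)
[71] read 'c'  n1⇒n2  ** P0@[70:71]

Result: [[1,0],[3,2],[5,0],[7,0],[10,2],[17,2],[19,0],[23,1],[23,2],[25,2],[27,0],[33,1],[33,2],[37,2],[39,2],[44,1],[44,2],[47,2],[51,1],[51,2],[57,2],[62,0],[66,1],[66,2],[69,0],[71,0]]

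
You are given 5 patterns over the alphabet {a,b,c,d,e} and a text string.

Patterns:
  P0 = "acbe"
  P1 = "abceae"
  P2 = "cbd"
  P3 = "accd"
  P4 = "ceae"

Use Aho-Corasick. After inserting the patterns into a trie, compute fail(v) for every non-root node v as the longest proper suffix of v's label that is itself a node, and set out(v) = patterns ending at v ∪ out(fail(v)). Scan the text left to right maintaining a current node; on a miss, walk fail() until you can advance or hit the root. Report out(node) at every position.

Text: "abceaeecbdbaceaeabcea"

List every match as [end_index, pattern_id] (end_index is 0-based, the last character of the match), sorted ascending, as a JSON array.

Build:
Trie nodes:
  0='ε' goto a→1 c→10
  1='a' goto b→5 c→2
  2='ac' goto b→3 c→13
  3='acb' goto e→4
  4='acbe' goto ·  ←P0
  5='ab' goto c→6
  6='abc' goto e→7
  7='abce' goto a→8
  8='abcea' goto e→9
  9='abceae' goto ·  ←P1
  10='c' goto b→11 e→15
  11='cb' goto d→12
  12='cbd' goto ·  ←P2
  13='acc' goto d→14
  14='accd' goto ·  ←P3
  15='ce' goto a→16
  16='cea' goto e→17
  17='ceae' goto ·  ←P4

BFS fail/out derivation:
  fail(1) 'a': from fail(0)=0 chase 'a': 0 ⇒ 0;  out=∅∪out(0)=∅
  fail(10) 'c': from fail(0)=0 chase 'c': 0 ⇒ 0;  out=∅∪out(0)=∅
  fail(2) 'ac': from fail(1)=0 chase 'c': 0 ⇒ 10;  out=∅∪out(10)=∅
  fail(5) 'ab': from fail(1)=0 chase 'b': 0 ⇒ 0;  out=∅∪out(0)=∅
  fail(11) 'cb': from fail(10)=0 chase 'b': 0 ⇒ 0;  out=∅∪out(0)=∅
  fail(15) 'ce': from fail(10)=0 chase 'e': 0 ⇒ 0;  out=∅∪out(0)=∅
  fail(3) 'acb': from fail(2)=10 chase 'b': 10 ⇒ 11;  out=∅∪out(11)=∅
  fail(6) 'abc': from fail(5)=0 chase 'c': 0 ⇒ 10;  out=∅∪out(10)=∅
  fail(12) 'cbd': from fail(11)=0 chase 'd': 0 ⇒ 0;  out={2}∪out(0)={2}
  fail(13) 'acc': from fail(2)=10 chase 'c': 10→0 ⇒ 10;  out=∅∪out(10)=∅
  fail(16) 'cea': from fail(15)=0 chase 'a': 0 ⇒ 1;  out=∅∪out(1)=∅
  fail(4) 'acbe': from fail(3)=11 chase 'e': 11→0 ⇒ 0;  out={0}∪out(0)={0}
  fail(7) 'abce': from fail(6)=10 chase 'e': 10 ⇒ 15;  out=∅∪out(15)=∅
  fail(14) 'accd': from fail(13)=10 chase 'd': 10→0 ⇒ 0;  out={3}∪out(0)={3}
  fail(17) 'ceae': from fail(16)=1 chase 'e': 1→0 ⇒ 0;  out={4}∪out(0)={4}
  fail(8) 'abcea': from fail(7)=15 chase 'a': 15 ⇒ 16;  out=∅∪out(16)=∅
  fail(9) 'abceae': from fail(8)=16 chase 'e': 16 ⇒ 17;  out={1}∪out(17)={1,4}

Scan:
[0] read 'a'  n0⇒n1
[1] read 'b'  n1⇒n5
[2] read 'c'  n5⇒n6
[3] read 'e'  n6⇒n7
[4] read 'a'  n7⇒n8
[5] read 'e'  n8⇒n9  → match P1@[0:5],P4@[2:5]
[6] read 'e'  n9⇒n0 ·f
[7] read 'c'  n0⇒n10
[8] read 'b'  n10⇒n11
[9] read 'd'  n11⇒n12  → match P2@[7:9]
[10] read 'b'  n12⇒n0 ·f
[11] read 'a'  n0⇒n1
[12] read 'c'  n1⇒n2
[13] read 'e'  n2⇒n15 ·f
[14] read 'a'  n15⇒n16
[15] read 'e'  n16⇒n17  → match P4@[12:15]
[16] read 'a'  n17⇒n1 ·f
[17] read 'b'  n1⇒n5
[18] read 'c'  n5⇒n6
[19] read 'e'  n6⇒n7
[20] read 'a'  n7⇒n8

All matches (sorted): [[5,1],[5,4],[9,2],[15,4]]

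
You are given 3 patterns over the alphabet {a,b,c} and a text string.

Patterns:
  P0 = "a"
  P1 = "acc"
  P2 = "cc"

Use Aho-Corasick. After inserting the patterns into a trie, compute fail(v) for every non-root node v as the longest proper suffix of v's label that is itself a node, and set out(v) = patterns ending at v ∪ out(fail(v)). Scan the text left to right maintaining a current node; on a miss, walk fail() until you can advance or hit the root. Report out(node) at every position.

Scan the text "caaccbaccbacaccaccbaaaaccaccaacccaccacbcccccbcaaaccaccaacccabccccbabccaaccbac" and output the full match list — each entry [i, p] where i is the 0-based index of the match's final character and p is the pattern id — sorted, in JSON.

Build:
Trie (insert patterns):
  0='ε' goto a→1 c→4
  1='a' goto c→2  ←P0
  2='ac' goto c→3
  3='acc' goto ·  ←P1
  4='c' goto c→5
  5='cc' goto ·  ←P2

BFS fail/out derivation:
  n1('a'): parent n0 fail=0; on 'a' 0 → fail=0;  out {0}∪∅={0}
  n4('c'): parent n0 fail=0; on 'c' 0 → fail=0;  out ∅∪∅=∅
  n2('ac'): parent n1 fail=0; on 'c' 0 → fail=4;  out ∅∪∅=∅
  n5('cc'): parent n4 fail=0; on 'c' 0 → fail=4;  out {2}∪∅={2}
  n3('acc'): parent n2 fail=4; on 'c' 4 → fail=5;  out {1}∪{2}={1,2}

Run:
pos 0 'c': at 4
pos 1 'a': at 1 ·f  ** P0@[1:1]
pos 2 'a': at 1 ·f  ** P0@[2:2]
pos 3 'c': at 2
pos 4 'c': at 3  ** P1@[2:4],P2@[3:4]
pos 5 'b': at 0 ·f
pos 6 'a': at 1  ** P0@[6:6]
pos 7 'c': at 2
pos 8 'c': at 3  ** P1@[6:8],P2@[7:8]
pos 9 'b': at 0 ·f
pos 10 'a': at 1  ** P0@[10:10]
pos 11 'c': at 2
pos 12 'a': at 1 ·f  ** P0@[12:12]
pos 13 'c': at 2
pos 14 'c': at 3  ** P1@[12:14],P2@[13:14]
pos 15 'a': at 1 ·f  ** P0@[15:15]
pos 16 'c': at 2
pos 17 'c': at 3  ** P1@[15:17],P2@[16:17]
pos 18 'b': at 0 ·f
pos 19 'a': at 1  ** P0@[19:19]
pos 20 'a': at 1 ·f  ** P0@[20:20]
pos 21 'a': at 1 ·f  ** P0@[21:21]
pos 22 'a': at 1 ·f  ** P0@[22:22]
pos 23 'c': at 2
pos 24 'c': at 3  ** P1@[22:24],P2@[23:24]
pos 25 'a': at 1 ·f  ** P0@[25:25]
pos 26 'c': at 2
pos 27 'c': at 3  ** P1@[25:27],P2@[26:27]
pos 28 'a': at 1 ·f  ** P0@[28:28]
pos 29 'a': at 1 ·f  ** P0@[29:29]
pos 30 'c': at 2
pos 31 'c': at 3  ** P1@[29:31],P2@[30:31]
pos 32 'c': at 5 ·f  ** P2@[31:32]
pos 33 'a': at 1 ·f  ** P0@[33:33]
pos 34 'c': at 2
pos 35 'c': at 3  ** P1@[33:35],P2@[34:35]
pos 36 'a': at 1 ·f  ** P0@[36:36]
pos 37 'c': at 2
pos 38 'b': at 0 ·f
pos 39 'c': at 4
pos 40 'c': at 5  ** P2@[39:40]
pos 41 'c': at 5 ·f  ** P2@[40:41]
pos 42 'c': at 5 ·f  ** P2@[41:42]
pos 43 'c': at 5 ·f  ** P2@[42:43]
pos 44 'b': at 0 ·f
pos 45 'c': at 4
pos 46 'a': at 1 ·f  ** P0@[46:46]
pos 47 'a': at 1 ·f  ** P0@[47:47]
pos 48 'a': at 1 ·f  ** P0@[48:48]
pos 49 'c': at 2
pos 50 'c': at 3  ** P1@[48:50],P2@[49:50]
pos 51 'a': at 1 ·f  ** P0@[51:51]
pos 52 'c': at 2
pos 53 'c': at 3  ** P1@[51:53],P2@[52:53]
pos 54 'a': at 1 ·f  ** P0@[54:54]
pos 55 'a': at 1 ·f  ** P0@[55:55]
pos 56 'c': at 2
pos 57 'c': at 3  ** P1@[55:57],P2@[56:57]
pos 58 'c': at 5 ·f  ** P2@[57:58]
pos 59 'a': at 1 ·f  ** P0@[59:59]
pos 60 'b': at 0 ·f
pos 61 'c': at 4
pos 62 'c': at 5  ** P2@[61:62]
pos 63 'c': at 5 ·f  ** P2@[62:63]
pos 64 'c': at 5 ·f  ** P2@[63:64]
pos 65 'b': at 0 ·f
pos 66 'a': at 1  ** P0@[66:66]
pos 67 'b': at 0 ·f
pos 68 'c': at 4
pos 69 'c': at 5  ** P2@[68:69]
pos 70 'a': at 1 ·f  ** P0@[70:70]
pos 71 'a': at 1 ·f  ** P0@[71:71]
pos 72 'c': at 2
pos 73 'c': at 3  ** P1@[71:73],P2@[72:73]
pos 74 'b': at 0 ·f
pos 75 'a': at 1  ** P0@[75:75]
pos 76 'c': at 2

Result: [[1,0],[2,0],[4,1],[4,2],[6,0],[8,1],[8,2],[10,0],[12,0],[14,1],[14,2],[15,0],[17,1],[17,2],[19,0],[20,0],[21,0],[22,0],[24,1],[24,2],[25,0],[27,1],[27,2],[28,0],[29,0],[31,1],[31,2],[32,2],[33,0],[35,1],[35,2],[36,0],[40,2],[41,2],[42,2],[43,2],[46,0],[47,0],[48,0],[50,1],[50,2],[51,0],[53,1],[53,2],[54,0],[55,0],[57,1],[57,2],[58,2],[59,0],[62,2],[63,2],[64,2],[66,0],[69,2],[70,0],[71,0],[73,1],[73,2],[75,0]]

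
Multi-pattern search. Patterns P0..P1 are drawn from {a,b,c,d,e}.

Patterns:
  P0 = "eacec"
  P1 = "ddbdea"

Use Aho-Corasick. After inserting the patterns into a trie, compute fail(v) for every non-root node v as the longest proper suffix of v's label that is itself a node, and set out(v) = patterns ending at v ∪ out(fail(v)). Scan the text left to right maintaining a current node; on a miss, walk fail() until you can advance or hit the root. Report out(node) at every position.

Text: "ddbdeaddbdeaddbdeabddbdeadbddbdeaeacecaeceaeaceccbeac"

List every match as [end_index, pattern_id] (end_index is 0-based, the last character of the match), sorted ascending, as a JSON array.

Construct AC machine:
Trie (insert patterns):
  0='ε' goto d→6 e→1
  1='e' goto a→2
  2='ea' goto c→3
  3='eac' goto e→4
  4='eace' goto c→5
  5='eacec' goto ·  [P0 ends]
  6='d' goto d→7
  7='dd' goto b→8
  8='ddb' goto d→9
  9='ddbd' goto e→10
  10='ddbde' goto a→11
  11='ddbdea' goto ·  [P1 ends]

Failure links (BFS by depth):
  fail(1) 'e': from fail(0)=0 chase 'e': 0 ⇒ 0;  out=∅∪out(0)=∅
  fail(6) 'd': from fail(0)=0 chase 'd': 0 ⇒ 0;  out=∅∪out(0)=∅
  fail(2) 'ea': from fail(1)=0 chase 'a': 0 ⇒ 0;  out=∅∪out(0)=∅
  fail(7) 'dd': from fail(6)=0 chase 'd': 0 ⇒ 6;  out=∅∪out(6)=∅
  fail(3) 'eac': from fail(2)=0 chase 'c': 0 ⇒ 0;  out=∅∪out(0)=∅
  fail(8) 'ddb': from fail(7)=6 chase 'b': 6→0 ⇒ 0;  out=∅∪out(0)=∅
  fail(4) 'eace': from fail(3)=0 chase 'e': 0 ⇒ 1;  out=∅∪out(1)=∅
  fail(9) 'ddbd': from fail(8)=0 chase 'd': 0 ⇒ 6;  out=∅∪out(6)=∅
  fail(5) 'eacec': from fail(4)=1 chase 'c': 1→0 ⇒ 0;  out={0}∪out(0)={0}
  fail(10) 'ddbde': from fail(9)=6 chase 'e': 6→0 ⇒ 1;  out=∅∪out(1)=∅
  fail(11) 'ddbdea': from fail(10)=1 chase 'a': 1 ⇒ 2;  out={1}∪out(2)={1}

Scan:
i=0 'd': node 0→6
i=1 'd': node 6→7
i=2 'b': node 7→8
i=3 'd': node 8→9
i=4 'e': node 9→10
i=5 'a': node 10→11  emit P1@[0:5]
i=6 'd': node 11→6 (fail-walked)
i=7 'd': node 6→7
i=8 'b': node 7→8
i=9 'd': node 8→9
i=10 'e': node 9→10
i=11 'a': node 10→11  emit P1@[6:11]
i=12 'd': node 11→6 (fail-walked)
i=13 'd': node 6→7
i=14 'b': node 7→8
i=15 'd': node 8→9
i=16 'e': node 9→10
i=17 'a': node 10→11  emit P1@[12:17]
i=18 'b': node 11→0 (fail-walked)
i=19 'd': node 0→6
i=20 'd': node 6→7
i=21 'b': node 7→8
i=22 'd': node 8→9
i=23 'e': node 9→10
i=24 'a': node 10→11  emit P1@[19:24]
i=25 'd': node 11→6 (fail-walked)
i=26 'b': node 6→0 (fail-walked)
i=27 'd': node 0→6
i=28 'd': node 6→7
i=29 'b': node 7→8
i=30 'd': node 8→9
i=31 'e': node 9→10
i=32 'a': node 10→11  emit P1@[27:32]
i=33 'e': node 11→1 (fail-walked)
i=34 'a': node 1→2
i=35 'c': node 2→3
i=36 'e': node 3→4
i=37 'c': node 4→5  emit P0@[33:37]
i=38 'a': node 5→0 (fail-walked)
i=39 'e': node 0→1
i=40 'c': node 1→0 (fail-walked)
i=41 'e': node 0→1
i=42 'a': node 1→2
i=43 'e': node 2→1 (fail-walked)
i=44 'a': node 1→2
i=45 'c': node 2→3
i=46 'e': node 3→4
i=47 'c': node 4→5  emit P0@[43:47]
i=48 'c': node 5→0 (fail-walked)
i=49 'b': node 0→0
i=50 'e': node 0→1
i=51 'a': node 1→2
i=52 'c': node 2→3

Matches: [[5,1],[11,1],[17,1],[24,1],[32,1],[37,0],[47,0]]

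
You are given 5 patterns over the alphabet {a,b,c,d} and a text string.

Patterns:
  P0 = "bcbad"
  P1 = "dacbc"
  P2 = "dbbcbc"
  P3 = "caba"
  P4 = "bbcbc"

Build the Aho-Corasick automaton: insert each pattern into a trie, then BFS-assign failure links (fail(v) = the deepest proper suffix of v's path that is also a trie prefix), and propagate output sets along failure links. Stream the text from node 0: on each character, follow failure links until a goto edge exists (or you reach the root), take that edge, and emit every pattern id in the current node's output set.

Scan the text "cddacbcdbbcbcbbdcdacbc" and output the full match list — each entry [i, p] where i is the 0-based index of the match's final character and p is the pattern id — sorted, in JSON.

Build automaton:
Trie (insert patterns):
  0='ε' goto b→1 c→16 d→6
  1='b' goto b→20 c→2
  2='bc' goto b→3
  3='bcb' goto a→4
  4='bcba' goto d→5
  5='bcbad' goto ·  [P0 ends]
  6='d' goto a→7 b→11
  7='da' goto c→8
  8='dac' goto b→9
  9='dacb' goto c→10
  10='dacbc' goto ·  [P1 ends]
  11='db' goto b→12
  12='dbb' goto c→13
  13='dbbc' goto b→14
  14='dbbcb' goto c→15
  15='dbbcbc' goto ·  [P2 ends]
  16='c' goto a→17
  17='ca' goto b→18
  18='cab' goto a→19
  19='caba' goto ·  [P3 ends]
  20='bb' goto c→21
  21='bbc' goto b→22
  22='bbcb' goto c→23
  23='bbcbc' goto ·  [P4 ends]

BFS fail/out derivation:
  n1('b'): parent n0 fail=0; on 'b' 0 → fail=0;  out ∅∪∅=∅
  n6('d'): parent n0 fail=0; on 'd' 0 → fail=0;  out ∅∪∅=∅
  n16('c'): parent n0 fail=0; on 'c' 0 → fail=0;  out ∅∪∅=∅
  n2('bc'): parent n1 fail=0; on 'c' 0 → fail=16;  out ∅∪∅=∅
  n7('da'): parent n6 fail=0; on 'a' 0 → fail=0;  out ∅∪∅=∅
  n11('db'): parent n6 fail=0; on 'b' 0 → fail=1;  out ∅∪∅=∅
  n17('ca'): parent n16 fail=0; on 'a' 0 → fail=0;  out ∅∪∅=∅
  n20('bb'): parent n1 fail=0; on 'b' 0 → fail=1;  out ∅∪∅=∅
  n3('bcb'): parent n2 fail=16; on 'b' 16→0 → fail=1;  out ∅∪∅=∅
  n8('dac'): parent n7 fail=0; on 'c' 0 → fail=16;  out ∅∪∅=∅
  n12('dbb'): parent n11 fail=1; on 'b' 1 → fail=20;  out ∅∪∅=∅
  n18('cab'): parent n17 fail=0; on 'b' 0 → fail=1;  out ∅∪∅=∅
  n21('bbc'): parent n20 fail=1; on 'c' 1 → fail=2;  out ∅∪∅=∅
  n4('bcba'): parent n3 fail=1; on 'a' 1→0 → fail=0;  out ∅∪∅=∅
  n9('dacb'): parent n8 fail=16; on 'b' 16→0 → fail=1;  out ∅∪∅=∅
  n13('dbbc'): parent n12 fail=20; on 'c' 20 → fail=21;  out ∅∪∅=∅
  n19('caba'): parent n18 fail=1; on 'a' 1→0 → fail=0;  out {3}∪∅={3}
  n22('bbcb'): parent n21 fail=2; on 'b' 2 → fail=3;  out ∅∪∅=∅
  n5('bcbad'): parent n4 fail=0; on 'd' 0 → fail=6;  out {0}∪∅={0}
  n10('dacbc'): parent n9 fail=1; on 'c' 1 → fail=2;  out {1}∪∅={1}
  n14('dbbcb'): parent n13 fail=21; on 'b' 21 → fail=22;  out ∅∪∅=∅
  n23('bbcbc'): parent n22 fail=3; on 'c' 3→1 → fail=2;  out {4}∪∅={4}
  n15('dbbcbc'): parent n14 fail=22; on 'c' 22 → fail=23;  out {2}∪{4}={2,4}

Scan:
i=0 'c': node 0→16
i=1 'd': node 16→6 (via fail)
i=2 'd': node 6→6 (via fail)
i=3 'a': node 6→7
i=4 'c': node 7→8
i=5 'b': node 8→9
i=6 'c': node 9→10  emit P1@[2:6]
i=7 'd': node 10→6 (via fail)
i=8 'b': node 6→11
i=9 'b': node 11→12
i=10 'c': node 12→13
i=11 'b': node 13→14
i=12 'c': node 14→15  emit P2@[7:12],P4@[8:12]
i=13 'b': node 15→3 (via fail)
i=14 'b': node 3→20 (via fail)
i=15 'd': node 20→6 (via fail)
i=16 'c': node 6→16 (via fail)
i=17 'd': node 16→6 (via fail)
i=18 'a': node 6→7
i=19 'c': node 7→8
i=20 'b': node 8→9
i=21 'c': node 9→10  emit P1@[17:21]

Matches: [[6,1],[12,2],[12,4],[21,1]]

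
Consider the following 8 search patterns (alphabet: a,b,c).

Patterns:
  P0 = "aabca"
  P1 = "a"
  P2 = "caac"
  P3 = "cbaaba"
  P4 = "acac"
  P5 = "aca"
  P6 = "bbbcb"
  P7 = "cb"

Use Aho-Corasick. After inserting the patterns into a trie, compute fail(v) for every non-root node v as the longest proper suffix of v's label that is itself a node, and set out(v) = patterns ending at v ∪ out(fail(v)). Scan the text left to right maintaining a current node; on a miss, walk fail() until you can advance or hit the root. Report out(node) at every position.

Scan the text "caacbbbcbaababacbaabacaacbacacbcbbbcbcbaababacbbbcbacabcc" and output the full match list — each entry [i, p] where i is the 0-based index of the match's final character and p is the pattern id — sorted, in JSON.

Construct AC machine:
Trie nodes:
  0='ε' goto a→1 b→18 c→6
  1='a' goto a→2 c→15  ←P1
  2='aa' goto b→3
  3='aab' goto c→4
  4='aabc' goto a→5
  5='aabca' goto ·  ←P0
  6='c' goto a→7 b→10
  7='ca' goto a→8
  8='caa' goto c→9
  9='caac' goto ·  ←P2
  10='cb' goto a→11  ←P7
  11='cba' goto a→12
  12='cbaa' goto b→13
  13='cbaab' goto a→14
  14='cbaaba' goto ·  ←P3
  15='ac' goto a→16
  16='aca' goto c→17  ←P5
  17='acac' goto ·  ←P4
  18='b' goto b→19
  19='bb' goto b→20
  20='bbb' goto c→21
  21='bbbc' goto b→22
  22='bbbcb' goto ·  ←P6

Failure links (BFS by depth):
  fail(1) 'a': from fail(0)=0 chase 'a': 0 ⇒ 0;  out={1}∪out(0)={1}
  fail(6) 'c': from fail(0)=0 chase 'c': 0 ⇒ 0;  out=∅∪out(0)=∅
  fail(18) 'b': from fail(0)=0 chase 'b': 0 ⇒ 0;  out=∅∪out(0)=∅
  fail(2) 'aa': from fail(1)=0 chase 'a': 0 ⇒ 1;  out=∅∪out(1)={1}
  fail(7) 'ca': from fail(6)=0 chase 'a': 0 ⇒ 1;  out=∅∪out(1)={1}
  fail(10) 'cb': from fail(6)=0 chase 'b': 0 ⇒ 18;  out={7}∪out(18)={7}
  fail(15) 'ac': from fail(1)=0 chase 'c': 0 ⇒ 6;  out=∅∪out(6)=∅
  fail(19) 'bb': from fail(18)=0 chase 'b': 0 ⇒ 18;  out=∅∪out(18)=∅
  fail(3) 'aab': from fail(2)=1 chase 'b': 1→0 ⇒ 18;  out=∅∪out(18)=∅
  fail(8) 'caa': from fail(7)=1 chase 'a': 1 ⇒ 2;  out=∅∪out(2)={1}
  fail(11) 'cba': from fail(10)=18 chase 'a': 18→0 ⇒ 1;  out=∅∪out(1)={1}
  fail(16) 'aca': from fail(15)=6 chase 'a': 6 ⇒ 7;  out={5}∪out(7)={1,5}
  fail(20) 'bbb': from fail(19)=18 chase 'b': 18 ⇒ 19;  out=∅∪out(19)=∅
  fail(4) 'aabc': from fail(3)=18 chase 'c': 18→0 ⇒ 6;  out=∅∪out(6)=∅
  fail(9) 'caac': from fail(8)=2 chase 'c': 2→1 ⇒ 15;  out={2}∪out(15)={2}
  fail(12) 'cbaa': from fail(11)=1 chase 'a': 1 ⇒ 2;  out=∅∪out(2)={1}
  fail(17) 'acac': from fail(16)=7 chase 'c': 7→1 ⇒ 15;  out={4}∪out(15)={4}
  fail(21) 'bbbc': from fail(20)=19 chase 'c': 19→18→0 ⇒ 6;  out=∅∪out(6)=∅
  fail(5) 'aabca': from fail(4)=6 chase 'a': 6 ⇒ 7;  out={0}∪out(7)={0,1}
  fail(13) 'cbaab': from fail(12)=2 chase 'b': 2 ⇒ 3;  out=∅∪out(3)=∅
  fail(22) 'bbbcb': from fail(21)=6 chase 'b': 6 ⇒ 10;  out={6}∪out(10)={6,7}
  fail(14) 'cbaaba': from fail(13)=3 chase 'a': 3→18→0 ⇒ 1;  out={3}∪out(1)={1,3}

Run:
[0] read 'c'  n0⇒n6
[1] read 'a'  n6⇒n7  emit P1@[1:1]
[2] read 'a'  n7⇒n8  emit P1@[2:2]
[3] read 'c'  n8⇒n9  emit P2@[0:3]
[4] read 'b'  n9⇒n10 (via fail)  emit P7@[3:4]
[5] read 'b'  n10⇒n19 (via fail)
[6] read 'b'  n19⇒n20
[7] read 'c'  n20⇒n21
[8] read 'b'  n21⇒n22  emit P6@[4:8],P7@[7:8]
[9] read 'a'  n22⇒n11 (via fail)  emit P1@[9:9]
[10] read 'a'  n11⇒n12  emit P1@[10:10]
[11] read 'b'  n12⇒n13
[12] read 'a'  n13⇒n14  emit P1@[12:12],P3@[7:12]
[13] read 'b'  n14⇒n18 (via fail)
[14] read 'a'  n18⇒n1 (via fail)  emit P1@[14:14]
[15] read 'c'  n1⇒n15
[16] read 'b'  n15⇒n10 (via fail)  emit P7@[15:16]
[17] read 'a'  n10⇒n11  emit P1@[17:17]
[18] read 'a'  n11⇒n12  emit P1@[18:18]
[19] read 'b'  n12⇒n13
[20] read 'a'  n13⇒n14  emit P1@[20:20],P3@[15:20]
[21] read 'c'  n14⇒n15 (via fail)
[22] read 'a'  n15⇒n16  emit P1@[22:22],P5@[20:22]
[23] read 'a'  n16⇒n8 (via fail)  emit P1@[23:23]
[24] read 'c'  n8⇒n9  emit P2@[21:24]
[25] read 'b'  n9⇒n10 (via fail)  emit P7@[24:25]
[26] read 'a'  n10⇒n11  emit P1@[26:26]
[27] read 'c'  n11⇒n15 (via fail)
[28] read 'a'  n15⇒n16  emit P1@[28:28],P5@[26:28]
[29] read 'c'  n16⇒n17  emit P4@[26:29]
[30] read 'b'  n17⇒n10 (via fail)  emit P7@[29:30]
[31] read 'c'  n10⇒n6 (via fail)
[32] read 'b'  n6⇒n10  emit P7@[31:32]
[33] read 'b'  n10⇒n19 (via fail)
[34] read 'b'  n19⇒n20
[35] read 'c'  n20⇒n21
[36] read 'b'  n21⇒n22  emit P6@[32:36],P7@[35:36]
[37] read 'c'  n22⇒n6 (via fail)
[38] read 'b'  n6⇒n10  emit P7@[37:38]
[39] read 'a'  n10⇒n11  emit P1@[39:39]
[40] read 'a'  n11⇒n12  emit P1@[40:40]
[41] read 'b'  n12⇒n13
[42] read 'a'  n13⇒n14  emit P1@[42:42],P3@[37:42]
[43] read 'b'  n14⇒n18 (via fail)
[44] read 'a'  n18⇒n1 (via fail)  emit P1@[44:44]
[45] read 'c'  n1⇒n15
[46] read 'b'  n15⇒n10 (via fail)  emit P7@[45:46]
[47] read 'b'  n10⇒n19 (via fail)
[48] read 'b'  n19⇒n20
[49] read 'c'  n20⇒n21
[50] read 'b'  n21⇒n22  emit P6@[46:50],P7@[49:50]
[51] read 'a'  n22⇒n11 (via fail)  emit P1@[51:51]
[52] read 'c'  n11⇒n15 (via fail)
[53] read 'a'  n15⇒n16  emit P1@[53:53],P5@[51:53]
[54] read 'b'  n16⇒n18 (via fail)
[55] read 'c'  n18⇒n6 (via fail)
[56] read 'c'  n6⇒n6 (via fail)

Result: [[1,1],[2,1],[3,2],[4,7],[8,6],[8,7],[9,1],[10,1],[12,1],[12,3],[14,1],[16,7],[17,1],[18,1],[20,1],[20,3],[22,1],[22,5],[23,1],[24,2],[25,7],[26,1],[28,1],[28,5],[29,4],[30,7],[32,7],[36,6],[36,7],[38,7],[39,1],[40,1],[42,1],[42,3],[44,1],[46,7],[50,6],[50,7],[51,1],[53,1],[53,5]]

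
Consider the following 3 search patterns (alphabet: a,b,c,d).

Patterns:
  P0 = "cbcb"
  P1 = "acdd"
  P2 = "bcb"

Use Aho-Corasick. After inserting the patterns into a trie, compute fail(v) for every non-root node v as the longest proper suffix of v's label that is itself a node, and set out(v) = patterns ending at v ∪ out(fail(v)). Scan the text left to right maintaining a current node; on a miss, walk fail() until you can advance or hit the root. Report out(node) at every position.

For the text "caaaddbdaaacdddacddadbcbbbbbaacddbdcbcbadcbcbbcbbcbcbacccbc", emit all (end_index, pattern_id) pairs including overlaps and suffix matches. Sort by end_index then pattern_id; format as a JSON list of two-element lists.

Build:
Trie nodes:
  0='ε' goto a→5 b→9 c→1
  1='c' goto b→2
  2='cb' goto c→3
  3='cbc' goto b→4
  4='cbcb' goto ·  [P0 ends]
  5='a' goto c→6
  6='ac' goto d→7
  7='acd' goto d→8
  8='acdd' goto ·  [P1 ends]
  9='b' goto c→10
  10='bc' goto b→11
  11='bcb' goto ·  [P2 ends]

BFS fail/out derivation:
  n1('c'): parent n0 fail=0; on 'c' 0 → fail=0;  out ∅∪∅=∅
  n5('a'): parent n0 fail=0; on 'a' 0 → fail=0;  out ∅∪∅=∅
  n9('b'): parent n0 fail=0; on 'b' 0 → fail=0;  out ∅∪∅=∅
  n2('cb'): parent n1 fail=0; on 'b' 0 → fail=9;  out ∅∪∅=∅
  n6('ac'): parent n5 fail=0; on 'c' 0 → fail=1;  out ∅∪∅=∅
  n10('bc'): parent n9 fail=0; on 'c' 0 → fail=1;  out ∅∪∅=∅
  n3('cbc'): parent n2 fail=9; on 'c' 9 → fail=10;  out ∅∪∅=∅
  n7('acd'): parent n6 fail=1; on 'd' 1→0 → fail=0;  out ∅∪∅=∅
  n11('bcb'): parent n10 fail=1; on 'b' 1 → fail=2;  out {2}∪∅={2}
  n4('cbcb'): parent n3 fail=10; on 'b' 10 → fail=11;  out {0}∪{2}={0,2}
  n8('acdd'): parent n7 fail=0; on 'd' 0 → fail=0;  out {1}∪∅={1}

Scan:
i=0 'c': node 0→1
i=1 'a': node 1→5 ·f
i=2 'a': node 5→5 ·f
i=3 'a': node 5→5 ·f
i=4 'd': node 5→0 ·f
i=5 'd': node 0→0
i=6 'b': node 0→9
i=7 'd': node 9→0 ·f
i=8 'a': node 0→5
i=9 'a': node 5→5 ·f
i=10 'a': node 5→5 ·f
i=11 'c': node 5→6
i=12 'd': node 6→7
i=13 'd': node 7→8  → match P1@[10:13]
i=14 'd': node 8→0 ·f
i=15 'a': node 0→5
i=16 'c': node 5→6
i=17 'd': node 6→7
i=18 'd': node 7→8  → match P1@[15:18]
i=19 'a': node 8→5 ·f
i=20 'd': node 5→0 ·f
i=21 'b': node 0→9
i=22 'c': node 9→10
i=23 'b': node 10→11  → match P2@[21:23]
i=24 'b': node 11→9 ·f
i=25 'b': node 9→9 ·f
i=26 'b': node 9→9 ·f
i=27 'b': node 9→9 ·f
i=28 'a': node 9→5 ·f
i=29 'a': node 5→5 ·f
i=30 'c': node 5→6
i=31 'd': node 6→7
i=32 'd': node 7→8  → match P1@[29:32]
i=33 'b': node 8→9 ·f
i=34 'd': node 9→0 ·f
i=35 'c': node 0→1
i=36 'b': node 1→2
i=37 'c': node 2→3
i=38 'b': node 3→4  → match P0@[35:38],P2@[36:38]
i=39 'a': node 4→5 ·f
i=40 'd': node 5→0 ·f
i=41 'c': node 0→1
i=42 'b': node 1→2
i=43 'c': node 2→3
i=44 'b': node 3→4  → match P0@[41:44],P2@[42:44]
i=45 'b': node 4→9 ·f
i=46 'c': node 9→10
i=47 'b': node 10→11  → match P2@[45:47]
i=48 'b': node 11→9 ·f
i=49 'c': node 9→10
i=50 'b': node 10→11  → match P2@[48:50]
i=51 'c': node 11→3 ·f
i=52 'b': node 3→4  → match P0@[49:52],P2@[50:52]
i=53 'a': node 4→5 ·f
i=54 'c': node 5→6
i=55 'c': node 6→1 ·f
i=56 'c': node 1→1 ·f
i=57 'b': node 1→2
i=58 'c': node 2→3

Result: [[13,1],[18,1],[23,2],[32,1],[38,0],[38,2],[44,0],[44,2],[47,2],[50,2],[52,0],[52,2]]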